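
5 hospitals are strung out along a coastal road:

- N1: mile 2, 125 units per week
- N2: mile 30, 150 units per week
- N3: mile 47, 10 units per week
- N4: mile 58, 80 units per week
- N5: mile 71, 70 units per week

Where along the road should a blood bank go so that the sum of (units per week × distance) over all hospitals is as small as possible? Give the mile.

x = 30

For a sum of weighted absolute distances on a line, the optimum is the weighted median (not the mean). Total weight W = 435; half-weight = 217.5.
Sort by position and accumulate weight:
  mile 2 (N1, w=125) → cum 125
  mile 30 (N2, w=150) → cum 275  ≥ 217.5 → median here
  mile 47 (N3, w=10) → cum 285
  mile 58 (N4, w=80) → cum 365
  mile 71 (N5, w=70) → cum 435
Optimal location: mile 30.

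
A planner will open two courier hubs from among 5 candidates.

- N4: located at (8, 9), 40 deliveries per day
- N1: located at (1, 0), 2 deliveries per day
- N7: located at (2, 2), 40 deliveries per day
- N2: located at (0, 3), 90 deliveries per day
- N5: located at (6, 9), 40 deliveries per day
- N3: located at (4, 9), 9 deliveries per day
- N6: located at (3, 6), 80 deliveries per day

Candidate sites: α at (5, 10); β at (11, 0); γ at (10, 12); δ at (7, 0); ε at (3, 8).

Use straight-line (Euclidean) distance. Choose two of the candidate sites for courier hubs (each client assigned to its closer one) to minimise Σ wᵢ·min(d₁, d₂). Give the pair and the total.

Evaluate every pair (each demand assigned to the nearer of the two):
  {α, ε}: total = 1140.4
  {γ, ε}: total = 1228.0
  {δ, ε}: total = 1255.4
  {β, ε}: total = 1287.8
  {α, δ}: total = 1466.4
  {α, β}: total = 1689.5
  {α, γ}: total = 1691.1
  {γ, δ}: total = 1894.3
  {β, δ}: total = 2299.5
  {β, γ}: total = 2557.1
Best pair: {α, ε} with total 1140.4.

{α, ε}, total 1140.4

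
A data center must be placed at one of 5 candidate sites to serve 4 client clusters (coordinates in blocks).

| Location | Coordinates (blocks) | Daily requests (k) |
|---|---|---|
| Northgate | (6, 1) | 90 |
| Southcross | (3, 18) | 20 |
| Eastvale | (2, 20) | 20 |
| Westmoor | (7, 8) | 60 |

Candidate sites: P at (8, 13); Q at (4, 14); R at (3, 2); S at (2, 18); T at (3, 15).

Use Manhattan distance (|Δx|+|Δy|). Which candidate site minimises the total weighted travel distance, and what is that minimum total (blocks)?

Total weighted distance at each candidate:
  P (8, 13): total = 2080
  Q (4, 14): total = 2150
  R (3, 2): total = 1660
  S (2, 18): total = 2850
  T (3, 15): total = 2370
Minimum is at R with total 1660 blocks.

R, total 1660 blocks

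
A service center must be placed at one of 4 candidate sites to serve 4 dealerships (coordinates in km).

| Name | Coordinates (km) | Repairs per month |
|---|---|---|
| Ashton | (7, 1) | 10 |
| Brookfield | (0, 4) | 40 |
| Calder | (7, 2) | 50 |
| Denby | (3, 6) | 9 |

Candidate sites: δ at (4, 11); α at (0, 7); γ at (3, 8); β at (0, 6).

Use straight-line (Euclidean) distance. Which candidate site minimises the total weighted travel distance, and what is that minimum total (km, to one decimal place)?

β, total 596.1 km

Total weighted distance at each candidate:
  δ (4, 11): total = 947.1
  α (0, 7): total = 670.8
  γ (3, 8): total = 659.2
  β (0, 6): total = 596.1
Minimum is at β with total 596.1 km.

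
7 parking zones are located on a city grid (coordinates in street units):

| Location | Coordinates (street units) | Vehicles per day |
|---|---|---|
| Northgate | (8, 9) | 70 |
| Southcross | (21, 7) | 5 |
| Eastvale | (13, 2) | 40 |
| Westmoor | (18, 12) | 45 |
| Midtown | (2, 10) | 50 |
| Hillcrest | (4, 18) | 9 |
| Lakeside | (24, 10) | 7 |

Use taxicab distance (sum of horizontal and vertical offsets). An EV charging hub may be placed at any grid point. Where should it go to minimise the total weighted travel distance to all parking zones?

Manhattan distance separates: Σwᵢ(|x−xᵢ|+|y−yᵢ|) = Σwᵢ|x−xᵢ| + Σwᵢ|y−yᵢ|, so x and y are optimised independently as 1-D weighted medians.
Total weight W = 226; half = 113.
x-coordinate, sorted with cumulative weight:
  x=2 (Midtown, w=50) cum 50
  x=4 (Hillcrest, w=9) cum 59
  x=8 (Northgate, w=70) cum 129  ← median
  x=13 (Eastvale, w=40) cum 169
  x=18 (Westmoor, w=45) cum 214
  x=21 (Southcross, w=5) cum 219
  x=24 (Lakeside, w=7) cum 226
⇒ x* = 8
y-coordinate, sorted with cumulative weight:
  y=2 (Eastvale, w=40) cum 40
  y=7 (Southcross, w=5) cum 45
  y=9 (Northgate, w=70) cum 115  ← median
  y=10 (Midtown, w=50) cum 165
  y=10 (Lakeside, w=7) cum 172
  y=12 (Westmoor, w=45) cum 217
  y=18 (Hillcrest, w=9) cum 226
⇒ y* = 9

(8, 9)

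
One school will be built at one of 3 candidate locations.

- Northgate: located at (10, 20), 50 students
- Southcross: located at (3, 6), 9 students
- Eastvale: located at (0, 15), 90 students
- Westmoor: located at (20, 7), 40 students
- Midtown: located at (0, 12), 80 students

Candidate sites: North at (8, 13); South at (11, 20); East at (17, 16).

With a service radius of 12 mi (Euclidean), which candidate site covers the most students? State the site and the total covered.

Coverage radius r = 12 mi; a point is covered iff (Δx)²+(Δy)² ≤ 12² = 144.
  North (8, 13): covers {Northgate, Southcross, Eastvale, Midtown} → 229
  South (11, 20): covers {Northgate} → 50
  East (17, 16): covers {Northgate, Westmoor} → 90
Maximum coverage at North: 229 students.

North, covering 229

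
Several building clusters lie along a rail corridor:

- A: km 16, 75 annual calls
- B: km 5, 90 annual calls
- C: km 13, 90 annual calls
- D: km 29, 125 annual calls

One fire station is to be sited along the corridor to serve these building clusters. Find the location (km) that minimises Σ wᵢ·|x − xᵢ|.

x = 16

For a sum of weighted absolute distances on a line, the optimum is the weighted median (not the mean). Total weight W = 380; half-weight = 190.
Sort by position and accumulate weight:
  km 5 (B, w=90) → cum 90
  km 13 (C, w=90) → cum 180
  km 16 (A, w=75) → cum 255  ≥ 190 → median here
  km 29 (D, w=125) → cum 380
Optimal location: km 16.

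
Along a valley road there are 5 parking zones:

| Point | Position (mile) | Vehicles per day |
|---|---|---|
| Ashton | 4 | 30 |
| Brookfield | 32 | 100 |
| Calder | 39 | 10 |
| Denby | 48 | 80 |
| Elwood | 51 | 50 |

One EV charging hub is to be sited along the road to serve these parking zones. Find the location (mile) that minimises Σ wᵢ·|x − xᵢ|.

x = 39

For a sum of weighted absolute distances on a line, the optimum is the weighted median (not the mean). Total weight W = 270; half-weight = 135.
Sort by position and accumulate weight:
  mile 4 (Ashton, w=30) → cum 30
  mile 32 (Brookfield, w=100) → cum 130
  mile 39 (Calder, w=10) → cum 140  ≥ 135 → median here
  mile 48 (Denby, w=80) → cum 220
  mile 51 (Elwood, w=50) → cum 270
Optimal location: mile 39.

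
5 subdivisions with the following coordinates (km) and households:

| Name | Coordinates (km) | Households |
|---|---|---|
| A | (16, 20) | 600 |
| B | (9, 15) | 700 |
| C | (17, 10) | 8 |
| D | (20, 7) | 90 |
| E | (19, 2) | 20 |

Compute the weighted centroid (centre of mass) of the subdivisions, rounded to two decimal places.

(12.85, 16.40)

The minimiser of Σwᵢ‖p−pᵢ‖² is the weighted centroid p* = (Σwᵢpᵢ)/(Σwᵢ).
Σwᵢ = 1418.
Σwᵢxᵢ = 600·16 + 700·9 + 8·17 + 90·20 + 20·19 = 18216.
Σwᵢyᵢ = 600·20 + 700·15 + 8·10 + 90·7 + 20·2 = 23250.
x* = 18216/1418 = 12.85, y* = 23250/1418 = 16.40.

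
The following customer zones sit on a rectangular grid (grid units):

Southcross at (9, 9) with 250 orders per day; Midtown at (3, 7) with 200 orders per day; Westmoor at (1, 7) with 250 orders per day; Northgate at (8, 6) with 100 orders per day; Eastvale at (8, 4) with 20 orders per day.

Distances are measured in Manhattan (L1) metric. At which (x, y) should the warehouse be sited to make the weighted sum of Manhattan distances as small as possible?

Manhattan distance separates: Σwᵢ(|x−xᵢ|+|y−yᵢ|) = Σwᵢ|x−xᵢ| + Σwᵢ|y−yᵢ|, so x and y are optimised independently as 1-D weighted medians.
Total weight W = 820; half = 410.
x-coordinate, sorted with cumulative weight:
  x=1 (Westmoor, w=250) cum 250
  x=3 (Midtown, w=200) cum 450  ← median
  x=8 (Northgate, w=100) cum 550
  x=8 (Eastvale, w=20) cum 570
  x=9 (Southcross, w=250) cum 820
⇒ x* = 3
y-coordinate, sorted with cumulative weight:
  y=4 (Eastvale, w=20) cum 20
  y=6 (Northgate, w=100) cum 120
  y=7 (Midtown, w=200) cum 320
  y=7 (Westmoor, w=250) cum 570  ← median
  y=9 (Southcross, w=250) cum 820
⇒ y* = 7

(3, 7)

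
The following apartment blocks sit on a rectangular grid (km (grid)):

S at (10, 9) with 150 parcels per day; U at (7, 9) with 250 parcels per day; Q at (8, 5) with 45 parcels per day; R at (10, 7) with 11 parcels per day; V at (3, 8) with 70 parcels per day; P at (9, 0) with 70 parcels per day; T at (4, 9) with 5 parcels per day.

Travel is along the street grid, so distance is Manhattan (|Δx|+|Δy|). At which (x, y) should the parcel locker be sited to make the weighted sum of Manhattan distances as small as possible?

Manhattan distance separates: Σwᵢ(|x−xᵢ|+|y−yᵢ|) = Σwᵢ|x−xᵢ| + Σwᵢ|y−yᵢ|, so x and y are optimised independently as 1-D weighted medians.
Total weight W = 601; half = 300.5.
x-coordinate, sorted with cumulative weight:
  x=3 (V, w=70) cum 70
  x=4 (T, w=5) cum 75
  x=7 (U, w=250) cum 325  ← median
  x=8 (Q, w=45) cum 370
  x=9 (P, w=70) cum 440
  x=10 (S, w=150) cum 590
  x=10 (R, w=11) cum 601
⇒ x* = 7
y-coordinate, sorted with cumulative weight:
  y=0 (P, w=70) cum 70
  y=5 (Q, w=45) cum 115
  y=7 (R, w=11) cum 126
  y=8 (V, w=70) cum 196
  y=9 (S, w=150) cum 346  ← median
  y=9 (U, w=250) cum 596
  y=9 (T, w=5) cum 601
⇒ y* = 9

(7, 9)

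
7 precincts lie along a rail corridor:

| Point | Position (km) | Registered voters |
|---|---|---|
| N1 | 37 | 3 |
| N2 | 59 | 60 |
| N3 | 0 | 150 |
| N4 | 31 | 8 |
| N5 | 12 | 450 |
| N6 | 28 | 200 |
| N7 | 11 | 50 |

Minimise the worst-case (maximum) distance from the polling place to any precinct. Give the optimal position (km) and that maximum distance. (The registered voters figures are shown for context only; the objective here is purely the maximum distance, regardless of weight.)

The 1-center on a line is the midpoint of the two extreme points: leftmost at 0, rightmost at 59.
Optimal location = (0 + 59)/2 = 29.5; maximum distance = (59 − 0)/2 = 29.5.

location 29.5, max distance 29.5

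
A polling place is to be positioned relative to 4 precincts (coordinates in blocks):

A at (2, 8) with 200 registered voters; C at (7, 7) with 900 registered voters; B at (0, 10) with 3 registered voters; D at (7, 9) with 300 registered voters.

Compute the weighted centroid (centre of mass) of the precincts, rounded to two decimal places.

The minimiser of Σwᵢ‖p−pᵢ‖² is the weighted centroid p* = (Σwᵢpᵢ)/(Σwᵢ).
Σwᵢ = 1403.
Σwᵢxᵢ = 200·2 + 900·7 + 3·0 + 300·7 = 8800.
Σwᵢyᵢ = 200·8 + 900·7 + 3·10 + 300·9 = 10630.
x* = 8800/1403 = 6.27, y* = 10630/1403 = 7.58.

(6.27, 7.58)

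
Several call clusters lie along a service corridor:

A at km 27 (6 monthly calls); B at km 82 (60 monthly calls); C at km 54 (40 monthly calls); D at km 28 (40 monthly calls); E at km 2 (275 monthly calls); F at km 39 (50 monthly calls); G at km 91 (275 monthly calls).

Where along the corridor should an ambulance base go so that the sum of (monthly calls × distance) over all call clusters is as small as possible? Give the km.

x = 54

For a sum of weighted absolute distances on a line, the optimum is the weighted median (not the mean). Total weight W = 746; half-weight = 373.
Sort by position and accumulate weight:
  km 2 (E, w=275) → cum 275
  km 27 (A, w=6) → cum 281
  km 28 (D, w=40) → cum 321
  km 39 (F, w=50) → cum 371
  km 54 (C, w=40) → cum 411  ≥ 373 → median here
  km 82 (B, w=60) → cum 471
  km 91 (G, w=275) → cum 746
Optimal location: km 54.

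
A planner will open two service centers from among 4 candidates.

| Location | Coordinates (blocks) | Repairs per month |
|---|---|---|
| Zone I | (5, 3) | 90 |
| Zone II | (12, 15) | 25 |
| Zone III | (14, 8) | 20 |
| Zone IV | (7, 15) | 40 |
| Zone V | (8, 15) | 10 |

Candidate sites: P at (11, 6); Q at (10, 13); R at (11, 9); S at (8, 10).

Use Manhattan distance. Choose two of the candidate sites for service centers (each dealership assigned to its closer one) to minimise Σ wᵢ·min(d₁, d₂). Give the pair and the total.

Evaluate every pair (each demand assigned to the nearer of the two):
  {P, Q}: total = 1250
  {Q, S}: total = 1400
  {P, S}: total = 1425
  {R, S}: total = 1445
  {Q, R}: total = 1500
  {P, R}: total = 1555
Best pair: {P, Q} with total 1250.

{P, Q}, total 1250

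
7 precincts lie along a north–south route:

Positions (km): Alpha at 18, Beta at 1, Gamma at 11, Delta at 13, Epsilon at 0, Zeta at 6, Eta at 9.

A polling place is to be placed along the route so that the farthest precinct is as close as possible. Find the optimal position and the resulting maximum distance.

The 1-center on a line is the midpoint of the two extreme points: leftmost at 0, rightmost at 18.
Optimal location = (0 + 18)/2 = 9; maximum distance = (18 − 0)/2 = 9.

location 9, max distance 9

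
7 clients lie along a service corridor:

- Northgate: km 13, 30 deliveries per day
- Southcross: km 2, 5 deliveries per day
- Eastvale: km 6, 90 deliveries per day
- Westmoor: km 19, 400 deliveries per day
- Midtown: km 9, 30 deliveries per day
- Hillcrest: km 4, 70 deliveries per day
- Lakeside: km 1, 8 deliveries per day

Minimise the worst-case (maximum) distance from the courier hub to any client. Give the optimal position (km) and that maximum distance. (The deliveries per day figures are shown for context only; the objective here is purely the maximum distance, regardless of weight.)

The 1-center on a line is the midpoint of the two extreme points: leftmost at 1, rightmost at 19.
Optimal location = (1 + 19)/2 = 10; maximum distance = (19 − 1)/2 = 9.

location 10, max distance 9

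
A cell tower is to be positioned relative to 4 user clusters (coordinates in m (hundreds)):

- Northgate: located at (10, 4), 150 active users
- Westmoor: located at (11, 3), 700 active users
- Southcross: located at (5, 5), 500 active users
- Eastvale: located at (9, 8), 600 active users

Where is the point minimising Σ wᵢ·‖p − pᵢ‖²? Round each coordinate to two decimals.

The minimiser of Σwᵢ‖p−pᵢ‖² is the weighted centroid p* = (Σwᵢpᵢ)/(Σwᵢ).
Σwᵢ = 1950.
Σwᵢxᵢ = 150·10 + 700·11 + 500·5 + 600·9 = 17100.
Σwᵢyᵢ = 150·4 + 700·3 + 500·5 + 600·8 = 10000.
x* = 17100/1950 = 8.77, y* = 10000/1950 = 5.13.

(8.77, 5.13)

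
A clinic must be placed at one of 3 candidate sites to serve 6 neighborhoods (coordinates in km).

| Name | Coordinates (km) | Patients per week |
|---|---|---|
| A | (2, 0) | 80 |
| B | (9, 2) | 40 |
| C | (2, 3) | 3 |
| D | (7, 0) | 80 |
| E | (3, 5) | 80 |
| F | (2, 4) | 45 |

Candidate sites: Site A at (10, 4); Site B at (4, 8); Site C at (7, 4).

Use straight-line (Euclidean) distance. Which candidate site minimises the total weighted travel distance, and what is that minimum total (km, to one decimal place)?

Total weighted distance at each candidate:
  Site A (10, 4): total = 2154.9
  Site B (4, 8): total = 2126.0
  Site C (7, 4): total = 1515.5
Minimum is at Site C with total 1515.5 km.

Site C, total 1515.5 km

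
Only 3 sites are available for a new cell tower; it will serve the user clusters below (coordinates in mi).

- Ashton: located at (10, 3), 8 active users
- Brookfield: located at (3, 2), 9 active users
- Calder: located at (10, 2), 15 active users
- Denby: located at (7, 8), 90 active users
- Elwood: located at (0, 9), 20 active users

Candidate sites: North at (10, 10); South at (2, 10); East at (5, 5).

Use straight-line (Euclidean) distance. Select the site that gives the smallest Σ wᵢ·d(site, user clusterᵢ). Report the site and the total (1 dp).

Total weighted distance at each candidate:
  North (10, 10): total = 797.2
  South (2, 10): total = 856.7
  East (5, 5): total = 615.6
Minimum is at East with total 615.6 mi.

East, total 615.6 mi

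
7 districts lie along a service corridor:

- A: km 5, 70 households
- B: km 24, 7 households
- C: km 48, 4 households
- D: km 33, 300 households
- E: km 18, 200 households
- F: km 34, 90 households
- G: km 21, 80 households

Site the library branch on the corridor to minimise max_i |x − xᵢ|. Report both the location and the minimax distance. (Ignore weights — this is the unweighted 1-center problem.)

The 1-center on a line is the midpoint of the two extreme points: leftmost at 5, rightmost at 48.
Optimal location = (5 + 48)/2 = 26.5; maximum distance = (48 − 5)/2 = 21.5.

location 26.5, max distance 21.5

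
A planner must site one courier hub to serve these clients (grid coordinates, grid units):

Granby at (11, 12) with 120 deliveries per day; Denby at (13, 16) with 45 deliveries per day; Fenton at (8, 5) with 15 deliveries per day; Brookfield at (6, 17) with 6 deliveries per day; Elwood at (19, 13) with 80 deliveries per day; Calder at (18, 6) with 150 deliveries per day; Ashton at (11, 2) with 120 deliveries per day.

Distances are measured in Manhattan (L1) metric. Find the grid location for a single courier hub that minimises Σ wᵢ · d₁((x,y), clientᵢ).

(13, 6)

Manhattan distance separates: Σwᵢ(|x−xᵢ|+|y−yᵢ|) = Σwᵢ|x−xᵢ| + Σwᵢ|y−yᵢ|, so x and y are optimised independently as 1-D weighted medians.
Total weight W = 536; half = 268.
x-coordinate, sorted with cumulative weight:
  x=6 (Brookfield, w=6) cum 6
  x=8 (Fenton, w=15) cum 21
  x=11 (Granby, w=120) cum 141
  x=11 (Ashton, w=120) cum 261
  x=13 (Denby, w=45) cum 306  ← median
  x=18 (Calder, w=150) cum 456
  x=19 (Elwood, w=80) cum 536
⇒ x* = 13
y-coordinate, sorted with cumulative weight:
  y=2 (Ashton, w=120) cum 120
  y=5 (Fenton, w=15) cum 135
  y=6 (Calder, w=150) cum 285  ← median
  y=12 (Granby, w=120) cum 405
  y=13 (Elwood, w=80) cum 485
  y=16 (Denby, w=45) cum 530
  y=17 (Brookfield, w=6) cum 536
⇒ y* = 6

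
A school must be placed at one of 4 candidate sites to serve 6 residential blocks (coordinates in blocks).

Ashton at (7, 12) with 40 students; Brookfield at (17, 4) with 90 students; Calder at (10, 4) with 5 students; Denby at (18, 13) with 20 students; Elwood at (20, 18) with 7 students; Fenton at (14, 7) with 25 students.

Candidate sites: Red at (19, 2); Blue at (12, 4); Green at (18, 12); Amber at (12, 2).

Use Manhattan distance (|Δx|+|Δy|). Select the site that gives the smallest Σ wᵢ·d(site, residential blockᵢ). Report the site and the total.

Total weighted distance at each candidate:
  Red (19, 2): total = 1904
  Blue (12, 4): total = 1559
  Green (18, 12): total = 1631
  Amber (12, 2): total = 1933
Minimum is at Blue with total 1559 blocks.

Blue, total 1559 blocks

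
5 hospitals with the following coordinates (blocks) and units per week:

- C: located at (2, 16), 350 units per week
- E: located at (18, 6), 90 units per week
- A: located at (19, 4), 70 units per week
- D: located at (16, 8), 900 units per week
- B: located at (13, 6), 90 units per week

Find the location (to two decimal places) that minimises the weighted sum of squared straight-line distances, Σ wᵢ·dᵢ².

(12.81, 9.44)

The minimiser of Σwᵢ‖p−pᵢ‖² is the weighted centroid p* = (Σwᵢpᵢ)/(Σwᵢ).
Σwᵢ = 1500.
Σwᵢxᵢ = 350·2 + 90·18 + 70·19 + 900·16 + 90·13 = 19220.
Σwᵢyᵢ = 350·16 + 90·6 + 70·4 + 900·8 + 90·6 = 14160.
x* = 19220/1500 = 12.81, y* = 14160/1500 = 9.44.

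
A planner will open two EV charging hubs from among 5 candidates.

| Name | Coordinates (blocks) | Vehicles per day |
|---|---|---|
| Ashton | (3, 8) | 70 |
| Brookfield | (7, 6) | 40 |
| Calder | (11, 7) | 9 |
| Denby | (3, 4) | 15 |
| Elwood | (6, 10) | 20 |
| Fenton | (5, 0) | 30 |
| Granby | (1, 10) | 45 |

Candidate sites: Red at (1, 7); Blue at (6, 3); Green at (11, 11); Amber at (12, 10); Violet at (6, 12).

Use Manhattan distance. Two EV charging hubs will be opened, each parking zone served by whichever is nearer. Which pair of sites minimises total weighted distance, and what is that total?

{Red, Blue}, total 906

Evaluate every pair (each demand assigned to the nearer of the two):
  {Red, Blue}: total = 906
  {Red, Violet}: total = 1160
  {Red, Green}: total = 1186
  {Red, Amber}: total = 1186
  {Blue, Violet}: total = 1266
  {Blue, Green}: total = 1551
  {Blue, Amber}: total = 1551
  {Green, Violet}: total = 1716
  {Amber, Violet}: total = 1716
  {Green, Amber}: total = 2516
Best pair: {Red, Blue} with total 906.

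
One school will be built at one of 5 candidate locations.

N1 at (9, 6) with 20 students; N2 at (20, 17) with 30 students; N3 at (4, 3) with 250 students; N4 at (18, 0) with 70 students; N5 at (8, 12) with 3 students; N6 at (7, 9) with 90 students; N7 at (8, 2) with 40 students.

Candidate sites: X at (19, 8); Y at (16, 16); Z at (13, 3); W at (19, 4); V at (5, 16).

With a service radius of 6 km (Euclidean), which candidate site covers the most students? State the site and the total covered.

Coverage radius r = 6 km; a point is covered iff (Δx)²+(Δy)² ≤ 6² = 36.
  X (19, 8): covers {none} → 0
  Y (16, 16): covers {N2} → 30
  Z (13, 3): covers {N1, N4, N7} → 130
  W (19, 4): covers {N4} → 70
  V (5, 16): covers {N5} → 3
Maximum coverage at Z: 130 students.

Z, covering 130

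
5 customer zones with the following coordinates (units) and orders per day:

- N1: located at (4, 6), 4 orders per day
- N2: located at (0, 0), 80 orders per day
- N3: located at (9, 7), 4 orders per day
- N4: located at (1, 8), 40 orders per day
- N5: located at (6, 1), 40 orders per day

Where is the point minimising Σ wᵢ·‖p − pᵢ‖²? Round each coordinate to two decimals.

The minimiser of Σwᵢ‖p−pᵢ‖² is the weighted centroid p* = (Σwᵢpᵢ)/(Σwᵢ).
Σwᵢ = 168.
Σwᵢxᵢ = 4·4 + 80·0 + 4·9 + 40·1 + 40·6 = 332.
Σwᵢyᵢ = 4·6 + 80·0 + 4·7 + 40·8 + 40·1 = 412.
x* = 332/168 = 1.98, y* = 412/168 = 2.45.

(1.98, 2.45)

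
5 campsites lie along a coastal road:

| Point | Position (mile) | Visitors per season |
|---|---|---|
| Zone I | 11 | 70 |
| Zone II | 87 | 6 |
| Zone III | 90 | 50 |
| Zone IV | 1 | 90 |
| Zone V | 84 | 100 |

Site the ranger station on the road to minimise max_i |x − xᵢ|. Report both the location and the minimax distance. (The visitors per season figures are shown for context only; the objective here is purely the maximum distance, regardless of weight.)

location 45.5, max distance 44.5

The 1-center on a line is the midpoint of the two extreme points: leftmost at 1, rightmost at 90.
Optimal location = (1 + 90)/2 = 45.5; maximum distance = (90 − 1)/2 = 44.5.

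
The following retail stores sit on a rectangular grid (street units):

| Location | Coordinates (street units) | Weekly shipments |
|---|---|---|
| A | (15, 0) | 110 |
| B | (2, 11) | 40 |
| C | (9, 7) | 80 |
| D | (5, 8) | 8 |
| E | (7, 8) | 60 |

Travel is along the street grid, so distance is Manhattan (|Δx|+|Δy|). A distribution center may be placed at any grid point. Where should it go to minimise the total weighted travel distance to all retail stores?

Manhattan distance separates: Σwᵢ(|x−xᵢ|+|y−yᵢ|) = Σwᵢ|x−xᵢ| + Σwᵢ|y−yᵢ|, so x and y are optimised independently as 1-D weighted medians.
Total weight W = 298; half = 149.
x-coordinate, sorted with cumulative weight:
  x=2 (B, w=40) cum 40
  x=5 (D, w=8) cum 48
  x=7 (E, w=60) cum 108
  x=9 (C, w=80) cum 188  ← median
  x=15 (A, w=110) cum 298
⇒ x* = 9
y-coordinate, sorted with cumulative weight:
  y=0 (A, w=110) cum 110
  y=7 (C, w=80) cum 190  ← median
  y=8 (D, w=8) cum 198
  y=8 (E, w=60) cum 258
  y=11 (B, w=40) cum 298
⇒ y* = 7

(9, 7)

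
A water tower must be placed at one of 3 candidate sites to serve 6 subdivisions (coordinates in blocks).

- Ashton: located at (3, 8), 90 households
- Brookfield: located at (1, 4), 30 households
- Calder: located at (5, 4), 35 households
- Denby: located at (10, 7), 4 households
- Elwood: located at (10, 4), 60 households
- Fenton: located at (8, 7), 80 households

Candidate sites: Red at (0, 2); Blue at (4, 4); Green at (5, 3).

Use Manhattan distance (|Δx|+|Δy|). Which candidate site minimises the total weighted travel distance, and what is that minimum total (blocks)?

Total weighted distance at each candidate:
  Red (0, 2): total = 2965
  Blue (4, 4): total = 1531
  Green (5, 3): total = 1771
Minimum is at Blue with total 1531 blocks.

Blue, total 1531 blocks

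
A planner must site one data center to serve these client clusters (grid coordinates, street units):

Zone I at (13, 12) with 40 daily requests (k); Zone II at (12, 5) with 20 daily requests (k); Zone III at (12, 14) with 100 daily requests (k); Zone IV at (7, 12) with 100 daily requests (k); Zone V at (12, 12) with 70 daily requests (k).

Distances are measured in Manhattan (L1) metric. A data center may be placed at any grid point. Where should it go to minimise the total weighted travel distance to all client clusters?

Manhattan distance separates: Σwᵢ(|x−xᵢ|+|y−yᵢ|) = Σwᵢ|x−xᵢ| + Σwᵢ|y−yᵢ|, so x and y are optimised independently as 1-D weighted medians.
Total weight W = 330; half = 165.
x-coordinate, sorted with cumulative weight:
  x=7 (Zone IV, w=100) cum 100
  x=12 (Zone II, w=20) cum 120
  x=12 (Zone III, w=100) cum 220  ← median
  x=12 (Zone V, w=70) cum 290
  x=13 (Zone I, w=40) cum 330
⇒ x* = 12
y-coordinate, sorted with cumulative weight:
  y=5 (Zone II, w=20) cum 20
  y=12 (Zone I, w=40) cum 60
  y=12 (Zone IV, w=100) cum 160
  y=12 (Zone V, w=70) cum 230  ← median
  y=14 (Zone III, w=100) cum 330
⇒ y* = 12

(12, 12)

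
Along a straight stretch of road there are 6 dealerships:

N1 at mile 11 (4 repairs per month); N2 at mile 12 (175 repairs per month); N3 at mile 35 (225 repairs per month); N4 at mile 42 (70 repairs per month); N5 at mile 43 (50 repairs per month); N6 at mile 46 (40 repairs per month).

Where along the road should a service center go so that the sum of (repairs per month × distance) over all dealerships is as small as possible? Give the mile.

For a sum of weighted absolute distances on a line, the optimum is the weighted median (not the mean). Total weight W = 564; half-weight = 282.
Sort by position and accumulate weight:
  mile 11 (N1, w=4) → cum 4
  mile 12 (N2, w=175) → cum 179
  mile 35 (N3, w=225) → cum 404  ≥ 282 → median here
  mile 42 (N4, w=70) → cum 474
  mile 43 (N5, w=50) → cum 524
  mile 46 (N6, w=40) → cum 564
Optimal location: mile 35.

x = 35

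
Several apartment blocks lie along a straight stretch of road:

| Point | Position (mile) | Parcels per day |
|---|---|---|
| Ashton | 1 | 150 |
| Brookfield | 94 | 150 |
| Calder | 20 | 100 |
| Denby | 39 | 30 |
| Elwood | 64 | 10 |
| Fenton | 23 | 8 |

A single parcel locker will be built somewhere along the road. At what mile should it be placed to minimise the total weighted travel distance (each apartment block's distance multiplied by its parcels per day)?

For a sum of weighted absolute distances on a line, the optimum is the weighted median (not the mean). Total weight W = 448; half-weight = 224.
Sort by position and accumulate weight:
  mile 1 (Ashton, w=150) → cum 150
  mile 20 (Calder, w=100) → cum 250  ≥ 224 → median here
  mile 23 (Fenton, w=8) → cum 258
  mile 39 (Denby, w=30) → cum 288
  mile 64 (Elwood, w=10) → cum 298
  mile 94 (Brookfield, w=150) → cum 448
Optimal location: mile 20.

x = 20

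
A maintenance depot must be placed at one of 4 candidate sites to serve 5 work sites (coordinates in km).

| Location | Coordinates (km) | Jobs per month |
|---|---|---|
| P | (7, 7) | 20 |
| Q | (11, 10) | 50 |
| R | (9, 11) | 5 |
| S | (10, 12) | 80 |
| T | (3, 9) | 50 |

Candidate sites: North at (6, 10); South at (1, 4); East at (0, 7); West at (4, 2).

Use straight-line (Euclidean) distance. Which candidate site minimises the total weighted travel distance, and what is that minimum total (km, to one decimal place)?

Total weighted distance at each candidate:
  North (6, 10): total = 844.9
  South (1, 4): total = 2003.0
  East (0, 7): total = 1834.0
  West (4, 2): total = 1986.1
Minimum is at North with total 844.9 km.

North, total 844.9 km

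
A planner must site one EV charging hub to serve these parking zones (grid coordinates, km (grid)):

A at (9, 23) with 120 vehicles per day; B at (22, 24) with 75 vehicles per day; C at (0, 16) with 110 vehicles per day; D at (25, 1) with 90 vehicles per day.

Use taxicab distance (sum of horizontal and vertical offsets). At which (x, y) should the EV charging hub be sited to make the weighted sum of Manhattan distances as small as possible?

Manhattan distance separates: Σwᵢ(|x−xᵢ|+|y−yᵢ|) = Σwᵢ|x−xᵢ| + Σwᵢ|y−yᵢ|, so x and y are optimised independently as 1-D weighted medians.
Total weight W = 395; half = 197.5.
x-coordinate, sorted with cumulative weight:
  x=0 (C, w=110) cum 110
  x=9 (A, w=120) cum 230  ← median
  x=22 (B, w=75) cum 305
  x=25 (D, w=90) cum 395
⇒ x* = 9
y-coordinate, sorted with cumulative weight:
  y=1 (D, w=90) cum 90
  y=16 (C, w=110) cum 200  ← median
  y=23 (A, w=120) cum 320
  y=24 (B, w=75) cum 395
⇒ y* = 16

(9, 16)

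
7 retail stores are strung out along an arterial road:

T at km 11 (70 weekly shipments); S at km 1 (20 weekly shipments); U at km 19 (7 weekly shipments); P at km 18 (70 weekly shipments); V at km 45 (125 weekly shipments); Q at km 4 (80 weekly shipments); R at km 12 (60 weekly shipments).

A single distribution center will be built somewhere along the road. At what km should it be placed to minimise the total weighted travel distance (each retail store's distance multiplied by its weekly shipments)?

x = 12

For a sum of weighted absolute distances on a line, the optimum is the weighted median (not the mean). Total weight W = 432; half-weight = 216.
Sort by position and accumulate weight:
  km 1 (S, w=20) → cum 20
  km 4 (Q, w=80) → cum 100
  km 11 (T, w=70) → cum 170
  km 12 (R, w=60) → cum 230  ≥ 216 → median here
  km 18 (P, w=70) → cum 300
  km 19 (U, w=7) → cum 307
  km 45 (V, w=125) → cum 432
Optimal location: km 12.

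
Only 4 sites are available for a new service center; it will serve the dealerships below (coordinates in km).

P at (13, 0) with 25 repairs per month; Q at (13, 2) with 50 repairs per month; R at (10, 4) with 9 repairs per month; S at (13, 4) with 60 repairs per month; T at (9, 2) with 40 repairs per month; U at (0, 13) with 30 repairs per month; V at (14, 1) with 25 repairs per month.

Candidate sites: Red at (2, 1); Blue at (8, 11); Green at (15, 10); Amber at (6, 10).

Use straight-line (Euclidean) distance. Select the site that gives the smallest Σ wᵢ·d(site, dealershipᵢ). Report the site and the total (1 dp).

Green, total 2202.3 km

Total weighted distance at each candidate:
  Red (2, 1): total = 2537.2
  Blue (8, 11): total = 2299.7
  Green (15, 10): total = 2202.3
  Amber (6, 10): total = 2298.8
Minimum is at Green with total 2202.3 km.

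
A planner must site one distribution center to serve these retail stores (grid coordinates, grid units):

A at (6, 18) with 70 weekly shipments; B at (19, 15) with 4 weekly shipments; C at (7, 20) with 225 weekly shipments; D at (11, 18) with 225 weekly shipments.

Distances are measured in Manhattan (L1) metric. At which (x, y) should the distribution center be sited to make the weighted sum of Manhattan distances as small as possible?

Manhattan distance separates: Σwᵢ(|x−xᵢ|+|y−yᵢ|) = Σwᵢ|x−xᵢ| + Σwᵢ|y−yᵢ|, so x and y are optimised independently as 1-D weighted medians.
Total weight W = 524; half = 262.
x-coordinate, sorted with cumulative weight:
  x=6 (A, w=70) cum 70
  x=7 (C, w=225) cum 295  ← median
  x=11 (D, w=225) cum 520
  x=19 (B, w=4) cum 524
⇒ x* = 7
y-coordinate, sorted with cumulative weight:
  y=15 (B, w=4) cum 4
  y=18 (A, w=70) cum 74
  y=18 (D, w=225) cum 299  ← median
  y=20 (C, w=225) cum 524
⇒ y* = 18

(7, 18)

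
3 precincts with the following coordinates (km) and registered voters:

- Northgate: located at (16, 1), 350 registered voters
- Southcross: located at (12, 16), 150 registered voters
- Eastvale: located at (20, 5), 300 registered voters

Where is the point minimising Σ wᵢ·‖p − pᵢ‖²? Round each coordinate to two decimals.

(16.75, 5.31)

The minimiser of Σwᵢ‖p−pᵢ‖² is the weighted centroid p* = (Σwᵢpᵢ)/(Σwᵢ).
Σwᵢ = 800.
Σwᵢxᵢ = 350·16 + 150·12 + 300·20 = 13400.
Σwᵢyᵢ = 350·1 + 150·16 + 300·5 = 4250.
x* = 13400/800 = 16.75, y* = 4250/800 = 5.31.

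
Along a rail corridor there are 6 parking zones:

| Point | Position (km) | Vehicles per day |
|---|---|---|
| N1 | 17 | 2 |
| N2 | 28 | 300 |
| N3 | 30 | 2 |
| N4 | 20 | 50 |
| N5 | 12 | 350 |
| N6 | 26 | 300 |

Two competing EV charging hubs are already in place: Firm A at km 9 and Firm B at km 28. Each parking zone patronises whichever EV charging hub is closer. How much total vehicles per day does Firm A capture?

352

The indifferent point is the midpoint (9+28)/2 = 18.5; parking zones left of it (closer to Firm A at 9) go to Firm A, those right go to Firm B.
  N5 at 12 (w=350) → Firm A
  N1 at 17 (w=2) → Firm A
  N4 at 20 (w=50) → Firm B
  N6 at 26 (w=300) → Firm B
  N2 at 28 (w=300) → Firm B
  N3 at 30 (w=2) → Firm B
Firm A captures 352; Firm B captures 652.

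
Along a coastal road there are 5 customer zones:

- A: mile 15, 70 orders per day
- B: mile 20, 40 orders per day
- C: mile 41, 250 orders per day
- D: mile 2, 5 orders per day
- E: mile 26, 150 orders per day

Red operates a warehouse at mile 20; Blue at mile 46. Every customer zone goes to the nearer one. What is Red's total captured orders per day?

The indifferent point is the midpoint (20+46)/2 = 33; customer zones left of it (closer to Red at 20) go to Red, those right go to Blue.
  D at 2 (w=5) → Red
  A at 15 (w=70) → Red
  B at 20 (w=40) → Red
  E at 26 (w=150) → Red
  C at 41 (w=250) → Blue
Red captures 265; Blue captures 250.

265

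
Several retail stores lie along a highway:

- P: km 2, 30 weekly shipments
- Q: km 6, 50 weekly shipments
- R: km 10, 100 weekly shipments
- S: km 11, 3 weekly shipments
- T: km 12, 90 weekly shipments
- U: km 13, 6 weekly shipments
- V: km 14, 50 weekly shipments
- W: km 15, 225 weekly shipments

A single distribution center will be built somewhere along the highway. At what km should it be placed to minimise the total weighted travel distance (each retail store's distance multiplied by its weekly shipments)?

For a sum of weighted absolute distances on a line, the optimum is the weighted median (not the mean). Total weight W = 554; half-weight = 277.
Sort by position and accumulate weight:
  km 2 (P, w=30) → cum 30
  km 6 (Q, w=50) → cum 80
  km 10 (R, w=100) → cum 180
  km 11 (S, w=3) → cum 183
  km 12 (T, w=90) → cum 273
  km 13 (U, w=6) → cum 279  ≥ 277 → median here
  km 14 (V, w=50) → cum 329
  km 15 (W, w=225) → cum 554
Optimal location: km 13.

x = 13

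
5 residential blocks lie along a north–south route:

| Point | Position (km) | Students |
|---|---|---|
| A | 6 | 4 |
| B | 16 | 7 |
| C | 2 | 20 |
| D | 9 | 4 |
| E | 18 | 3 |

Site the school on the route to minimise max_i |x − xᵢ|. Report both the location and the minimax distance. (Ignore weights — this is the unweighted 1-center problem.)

The 1-center on a line is the midpoint of the two extreme points: leftmost at 2, rightmost at 18.
Optimal location = (2 + 18)/2 = 10; maximum distance = (18 − 2)/2 = 8.

location 10, max distance 8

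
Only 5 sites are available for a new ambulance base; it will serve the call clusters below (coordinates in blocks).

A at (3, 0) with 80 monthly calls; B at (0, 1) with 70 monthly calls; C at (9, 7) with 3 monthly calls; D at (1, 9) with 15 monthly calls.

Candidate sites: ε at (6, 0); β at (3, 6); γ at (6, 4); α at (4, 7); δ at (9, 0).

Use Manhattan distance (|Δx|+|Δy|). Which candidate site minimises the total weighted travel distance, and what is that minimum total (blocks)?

ε, total 970 blocks

Total weighted distance at each candidate:
  ε (6, 0): total = 970
  β (3, 6): total = 1136
  γ (6, 4): total = 1358
  α (4, 7): total = 1430
  δ (9, 0): total = 1456
Minimum is at ε with total 970 blocks.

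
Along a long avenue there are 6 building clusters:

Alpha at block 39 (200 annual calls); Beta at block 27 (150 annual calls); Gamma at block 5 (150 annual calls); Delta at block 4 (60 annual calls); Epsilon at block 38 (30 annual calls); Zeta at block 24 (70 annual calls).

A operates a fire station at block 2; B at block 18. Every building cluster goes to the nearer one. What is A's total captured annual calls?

The indifferent point is the midpoint (2+18)/2 = 10; building clusters left of it (closer to A at 2) go to A, those right go to B.
  Delta at 4 (w=60) → A
  Gamma at 5 (w=150) → A
  Zeta at 24 (w=70) → B
  Beta at 27 (w=150) → B
  Epsilon at 38 (w=30) → B
  Alpha at 39 (w=200) → B
A captures 210; B captures 450.

210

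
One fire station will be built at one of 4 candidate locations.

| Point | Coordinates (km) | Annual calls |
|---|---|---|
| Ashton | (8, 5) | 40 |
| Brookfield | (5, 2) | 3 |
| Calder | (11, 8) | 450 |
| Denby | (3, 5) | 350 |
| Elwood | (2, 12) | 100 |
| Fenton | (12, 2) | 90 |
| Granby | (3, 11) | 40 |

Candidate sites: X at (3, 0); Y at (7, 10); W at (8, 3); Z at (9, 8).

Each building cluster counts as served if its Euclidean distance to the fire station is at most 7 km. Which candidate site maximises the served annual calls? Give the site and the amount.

Coverage radius r = 7 km; a point is covered iff (Δx)²+(Δy)² ≤ 7² = 49.
  X (3, 0): covers {Brookfield, Denby} → 353
  Y (7, 10): covers {Ashton, Calder, Denby, Elwood, Granby} → 980
  W (8, 3): covers {Ashton, Brookfield, Calder, Denby, Fenton} → 933
  Z (9, 8): covers {Ashton, Calder, Denby, Fenton, Granby} → 970
Maximum coverage at Y: 980 annual calls.

Y, covering 980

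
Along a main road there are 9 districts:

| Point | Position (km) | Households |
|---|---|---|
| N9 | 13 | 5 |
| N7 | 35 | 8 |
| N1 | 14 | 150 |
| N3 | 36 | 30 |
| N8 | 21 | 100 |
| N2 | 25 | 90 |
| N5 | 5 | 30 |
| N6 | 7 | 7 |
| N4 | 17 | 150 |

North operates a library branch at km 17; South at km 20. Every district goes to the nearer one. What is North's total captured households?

342

The indifferent point is the midpoint (17+20)/2 = 18.5; districts left of it (closer to North at 17) go to North, those right go to South.
  N5 at 5 (w=30) → North
  N6 at 7 (w=7) → North
  N9 at 13 (w=5) → North
  N1 at 14 (w=150) → North
  N4 at 17 (w=150) → North
  N8 at 21 (w=100) → South
  N2 at 25 (w=90) → South
  N7 at 35 (w=8) → South
  N3 at 36 (w=30) → South
North captures 342; South captures 228.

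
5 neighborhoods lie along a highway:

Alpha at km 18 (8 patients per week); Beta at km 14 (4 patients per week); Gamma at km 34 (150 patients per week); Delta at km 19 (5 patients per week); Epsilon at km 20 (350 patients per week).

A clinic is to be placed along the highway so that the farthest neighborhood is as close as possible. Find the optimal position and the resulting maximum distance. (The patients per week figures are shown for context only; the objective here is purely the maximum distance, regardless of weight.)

location 24, max distance 10

The 1-center on a line is the midpoint of the two extreme points: leftmost at 14, rightmost at 34.
Optimal location = (14 + 34)/2 = 24; maximum distance = (34 − 14)/2 = 10.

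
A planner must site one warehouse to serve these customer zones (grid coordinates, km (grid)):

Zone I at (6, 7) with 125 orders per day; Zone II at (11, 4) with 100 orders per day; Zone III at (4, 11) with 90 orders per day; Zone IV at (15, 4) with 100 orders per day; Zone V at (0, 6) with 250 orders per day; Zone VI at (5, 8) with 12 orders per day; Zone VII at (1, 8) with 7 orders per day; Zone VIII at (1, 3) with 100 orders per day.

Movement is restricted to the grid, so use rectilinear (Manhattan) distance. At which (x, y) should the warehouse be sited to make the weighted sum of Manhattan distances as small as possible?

Manhattan distance separates: Σwᵢ(|x−xᵢ|+|y−yᵢ|) = Σwᵢ|x−xᵢ| + Σwᵢ|y−yᵢ|, so x and y are optimised independently as 1-D weighted medians.
Total weight W = 784; half = 392.
x-coordinate, sorted with cumulative weight:
  x=0 (Zone V, w=250) cum 250
  x=1 (Zone VII, w=7) cum 257
  x=1 (Zone VIII, w=100) cum 357
  x=4 (Zone III, w=90) cum 447  ← median
  x=5 (Zone VI, w=12) cum 459
  x=6 (Zone I, w=125) cum 584
  x=11 (Zone II, w=100) cum 684
  x=15 (Zone IV, w=100) cum 784
⇒ x* = 4
y-coordinate, sorted with cumulative weight:
  y=3 (Zone VIII, w=100) cum 100
  y=4 (Zone II, w=100) cum 200
  y=4 (Zone IV, w=100) cum 300
  y=6 (Zone V, w=250) cum 550  ← median
  y=7 (Zone I, w=125) cum 675
  y=8 (Zone VI, w=12) cum 687
  y=8 (Zone VII, w=7) cum 694
  y=11 (Zone III, w=90) cum 784
⇒ y* = 6

(4, 6)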